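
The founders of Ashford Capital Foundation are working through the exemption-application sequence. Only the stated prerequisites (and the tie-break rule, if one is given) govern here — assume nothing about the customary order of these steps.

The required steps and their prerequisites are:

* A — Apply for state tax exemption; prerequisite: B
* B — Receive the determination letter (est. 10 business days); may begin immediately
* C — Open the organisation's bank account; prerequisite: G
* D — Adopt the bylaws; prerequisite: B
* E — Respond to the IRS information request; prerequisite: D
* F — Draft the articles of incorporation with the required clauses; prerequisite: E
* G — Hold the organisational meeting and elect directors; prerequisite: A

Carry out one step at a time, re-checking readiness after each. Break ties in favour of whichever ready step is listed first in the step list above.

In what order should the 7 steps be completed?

B → A → D → E → F → G → C

B has no prerequisites → B first.
Ready: A and D. A is listed earlier → A.
Now D and G have their prerequisites met. D is listed earlier, so D next.
Now E and G have their prerequisites met. E is listed earlier, so E next.
F now also ready, so the ready set is {F, G}; F is listed earlier → F.
That leaves G as the only ready step → G.
C needed G, now all done → C.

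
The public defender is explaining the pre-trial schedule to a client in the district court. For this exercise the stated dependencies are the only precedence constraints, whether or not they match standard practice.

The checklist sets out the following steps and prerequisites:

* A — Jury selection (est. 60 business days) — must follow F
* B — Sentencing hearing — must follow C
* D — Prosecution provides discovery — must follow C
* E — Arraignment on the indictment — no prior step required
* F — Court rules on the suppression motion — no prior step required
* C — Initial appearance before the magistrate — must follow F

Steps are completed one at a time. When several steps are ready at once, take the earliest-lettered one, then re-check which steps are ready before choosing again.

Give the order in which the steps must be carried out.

E, F, A, C, B, D

E and F have no prerequisites; E has the earlier label, so E is first.
Next only F has its prerequisites met → F.
A and C are both available; A has the earlier label → A.
C needed F, now all done → C.
B and D are both available; B has the earlier label → B.
Next only D has its prerequisites met → D.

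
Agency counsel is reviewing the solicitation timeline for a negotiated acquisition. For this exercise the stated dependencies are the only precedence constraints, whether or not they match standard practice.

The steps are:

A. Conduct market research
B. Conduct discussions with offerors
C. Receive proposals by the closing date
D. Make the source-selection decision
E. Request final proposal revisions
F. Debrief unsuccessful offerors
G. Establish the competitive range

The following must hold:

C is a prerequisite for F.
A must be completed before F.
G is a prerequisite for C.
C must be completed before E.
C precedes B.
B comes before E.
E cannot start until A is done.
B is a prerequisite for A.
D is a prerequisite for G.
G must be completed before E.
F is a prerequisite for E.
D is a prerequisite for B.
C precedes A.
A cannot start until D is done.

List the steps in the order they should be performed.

Only D has no prerequisites, so it is first.
G needed D, now all done → G.
C is the only step now ready → C.
B is the only step now ready → B.
A needed B, C and D, now all done → A.
F needed A and C, now all done → F.
E needed A, B, C, F and G, now all done → E.

D, G, C, B, A, F, E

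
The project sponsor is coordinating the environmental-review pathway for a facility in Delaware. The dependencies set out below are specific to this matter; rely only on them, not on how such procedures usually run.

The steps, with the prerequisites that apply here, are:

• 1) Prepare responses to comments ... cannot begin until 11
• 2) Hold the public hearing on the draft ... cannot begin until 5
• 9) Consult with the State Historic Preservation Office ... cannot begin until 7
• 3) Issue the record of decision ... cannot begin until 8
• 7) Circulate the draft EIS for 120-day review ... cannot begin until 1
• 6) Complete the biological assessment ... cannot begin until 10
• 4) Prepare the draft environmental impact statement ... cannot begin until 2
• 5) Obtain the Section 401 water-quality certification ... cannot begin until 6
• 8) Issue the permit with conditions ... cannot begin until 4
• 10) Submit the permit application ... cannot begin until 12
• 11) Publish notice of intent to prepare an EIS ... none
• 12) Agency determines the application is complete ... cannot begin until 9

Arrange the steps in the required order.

11 is the only step with nothing outstanding, so it goes first.
That leaves 1 as the only ready step → 1.
Next only 7 has its prerequisites met → 7.
9 needed 7, now all done → 9.
12 needed 9, now all done → 12.
That leaves 10 as the only ready step → 10.
Next only 6 has its prerequisites met → 6.
That leaves 5 as the only ready step → 5.
That leaves 2 as the only ready step → 2.
Next only 4 has its prerequisites met → 4.
8 is the only step now ready → 8.
That leaves 3 as the only ready step → 3.

11 1 7 9 12 10 6 5 2 4 8 3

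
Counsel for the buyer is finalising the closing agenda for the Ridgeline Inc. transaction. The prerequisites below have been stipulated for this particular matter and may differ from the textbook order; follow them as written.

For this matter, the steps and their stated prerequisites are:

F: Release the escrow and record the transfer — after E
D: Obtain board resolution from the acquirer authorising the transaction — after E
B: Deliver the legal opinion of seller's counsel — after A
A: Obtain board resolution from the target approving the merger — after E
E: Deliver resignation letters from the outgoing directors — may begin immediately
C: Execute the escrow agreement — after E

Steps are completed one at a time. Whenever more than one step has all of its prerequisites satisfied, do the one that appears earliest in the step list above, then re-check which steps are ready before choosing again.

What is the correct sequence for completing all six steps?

Only E has no prerequisites, so it is first.
Ready: F, D, A and C. F is listed earlier → F.
Now D, A and C have their prerequisites met. D is listed earlier, so D next.
A and C are both available; A is listed earlier → A.
B and C are both available; B is listed earlier → B.
That leaves C as the only ready step → C.

E → F → D → A → B → C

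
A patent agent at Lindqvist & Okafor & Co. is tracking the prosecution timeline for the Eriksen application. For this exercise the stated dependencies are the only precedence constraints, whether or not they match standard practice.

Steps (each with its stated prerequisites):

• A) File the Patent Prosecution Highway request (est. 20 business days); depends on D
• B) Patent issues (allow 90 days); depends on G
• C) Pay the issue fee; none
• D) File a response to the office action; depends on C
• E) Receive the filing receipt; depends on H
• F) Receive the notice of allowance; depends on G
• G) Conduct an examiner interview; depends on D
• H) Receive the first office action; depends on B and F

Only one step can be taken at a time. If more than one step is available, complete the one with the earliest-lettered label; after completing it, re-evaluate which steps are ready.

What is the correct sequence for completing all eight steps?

C has no prerequisites → C first.
Next only D has its prerequisites met → D.
A and G are both available; A has the earlier label → A.
G is the only step now ready → G.
Ready: B and F. B has the earlier label → B.
F needed G, now all done → F.
H needed B and F, now all done → H.
Next only E has its prerequisites met → E.

C D A G B F H E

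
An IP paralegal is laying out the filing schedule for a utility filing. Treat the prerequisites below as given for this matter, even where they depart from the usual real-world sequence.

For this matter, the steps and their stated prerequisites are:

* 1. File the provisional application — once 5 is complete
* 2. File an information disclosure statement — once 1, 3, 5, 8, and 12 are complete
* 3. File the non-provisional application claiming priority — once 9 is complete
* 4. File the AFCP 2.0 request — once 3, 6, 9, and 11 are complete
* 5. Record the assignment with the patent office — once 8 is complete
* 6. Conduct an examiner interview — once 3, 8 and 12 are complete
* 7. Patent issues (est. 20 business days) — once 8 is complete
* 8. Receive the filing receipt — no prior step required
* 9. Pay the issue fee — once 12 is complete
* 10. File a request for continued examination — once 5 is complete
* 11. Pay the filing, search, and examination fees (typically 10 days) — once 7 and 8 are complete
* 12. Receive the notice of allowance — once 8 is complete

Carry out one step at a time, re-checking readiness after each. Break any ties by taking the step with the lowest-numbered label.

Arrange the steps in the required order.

8 5 1 7 10 11 12 9 3 2 6 4

8 has no prerequisites → 8 first.
Ready: 5, 7 and 12. 5 has the earlier label → 5.
1 and 10 now also ready, so the ready set is {1, 7, 10, 12}; 1 has the earlier label → 1.
Ready: 7, 10 and 12. 7 has the earlier label → 7.
Ready: 10, 11 and 12. 10 has the earlier label → 10.
11 and 12 are both available; 11 has the earlier label → 11.
Next only 12 has its prerequisites met → 12.
That leaves 9 as the only ready step → 9.
3 needed 9, now all done → 3.
Now 2 and 6 have their prerequisites met. 2 has the earlier label, so 2 next.
6 is the only step now ready → 6.
4 is the only step now ready → 4.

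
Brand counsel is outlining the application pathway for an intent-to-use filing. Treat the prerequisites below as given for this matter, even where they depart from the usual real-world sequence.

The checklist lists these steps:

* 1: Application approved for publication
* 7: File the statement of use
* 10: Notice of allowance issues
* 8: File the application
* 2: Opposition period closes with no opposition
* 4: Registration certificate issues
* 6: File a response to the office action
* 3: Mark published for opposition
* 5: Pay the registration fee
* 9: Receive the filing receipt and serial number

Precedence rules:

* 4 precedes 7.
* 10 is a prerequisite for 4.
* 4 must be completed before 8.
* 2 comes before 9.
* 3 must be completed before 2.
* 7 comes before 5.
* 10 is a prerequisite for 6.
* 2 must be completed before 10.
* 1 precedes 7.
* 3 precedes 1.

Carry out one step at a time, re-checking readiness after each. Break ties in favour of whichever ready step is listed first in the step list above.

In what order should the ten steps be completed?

3 is the only step with nothing outstanding, so it goes first.
Ready: 1 and 2. 1 is listed earlier → 1.
Next only 2 has its prerequisites met → 2.
Now 10 and 9 have their prerequisites met. 10 is listed earlier, so 10 next.
4, 6 and 9 are all available; 4 is listed earlier → 4.
7 and 8 now also ready, so the ready set is {7, 8, 6, 9}; 7 is listed earlier → 7.
8, 6, 5 and 9 are all available; 8 is listed earlier → 8.
6, 5 and 9 are all available; 6 is listed earlier → 6.
Ready: 5 and 9. 5 is listed earlier → 5.
9 is the only step now ready → 9.

3 1 2 10 4 7 8 6 5 9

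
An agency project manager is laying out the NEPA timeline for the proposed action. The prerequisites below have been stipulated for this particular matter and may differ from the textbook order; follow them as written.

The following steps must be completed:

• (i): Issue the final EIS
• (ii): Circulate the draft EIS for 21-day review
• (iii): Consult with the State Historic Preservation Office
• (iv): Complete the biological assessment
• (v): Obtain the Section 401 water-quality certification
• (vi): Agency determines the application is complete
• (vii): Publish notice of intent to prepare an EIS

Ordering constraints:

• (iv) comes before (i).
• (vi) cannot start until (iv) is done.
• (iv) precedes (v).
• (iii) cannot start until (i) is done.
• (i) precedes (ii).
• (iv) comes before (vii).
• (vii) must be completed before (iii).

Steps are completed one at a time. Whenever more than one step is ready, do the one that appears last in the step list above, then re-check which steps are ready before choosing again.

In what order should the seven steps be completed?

(iv) has no prerequisites → (iv) first.
Ready: (vii), (vi), (v) and (i). (vii) is listed later → (vii).
(vi), (v) and (i) are all available; (vi) is listed later → (vi).
(v) and (i) are both available; (v) is listed later → (v).
(i) is the only step now ready → (i).
(iii) and (ii) are both available; (iii) is listed later → (iii).
(ii) is the only step now ready → (ii).

(iv), (vii), (vi), (v), (i), (iii), (ii)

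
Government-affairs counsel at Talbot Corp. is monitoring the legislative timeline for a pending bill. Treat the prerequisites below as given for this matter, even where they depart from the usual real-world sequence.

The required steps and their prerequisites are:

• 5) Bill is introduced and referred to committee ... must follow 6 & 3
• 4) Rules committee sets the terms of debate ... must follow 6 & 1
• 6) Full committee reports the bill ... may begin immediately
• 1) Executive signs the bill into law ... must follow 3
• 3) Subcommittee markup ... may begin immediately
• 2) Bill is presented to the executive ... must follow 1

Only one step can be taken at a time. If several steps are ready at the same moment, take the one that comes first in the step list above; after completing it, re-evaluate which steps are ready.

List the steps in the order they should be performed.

Nothing is required for 6 and 3. 6 is listed earlier → 6 first.
That leaves 3 as the only ready step → 3.
Ready: 5 and 1. 5 is listed earlier → 5.
1 needed 3, now all done → 1.
Now 4 and 2 have their prerequisites met. 4 is listed earlier, so 4 next.
2 needed 1, now all done → 2.

6, 3, 5, 1, 4, 2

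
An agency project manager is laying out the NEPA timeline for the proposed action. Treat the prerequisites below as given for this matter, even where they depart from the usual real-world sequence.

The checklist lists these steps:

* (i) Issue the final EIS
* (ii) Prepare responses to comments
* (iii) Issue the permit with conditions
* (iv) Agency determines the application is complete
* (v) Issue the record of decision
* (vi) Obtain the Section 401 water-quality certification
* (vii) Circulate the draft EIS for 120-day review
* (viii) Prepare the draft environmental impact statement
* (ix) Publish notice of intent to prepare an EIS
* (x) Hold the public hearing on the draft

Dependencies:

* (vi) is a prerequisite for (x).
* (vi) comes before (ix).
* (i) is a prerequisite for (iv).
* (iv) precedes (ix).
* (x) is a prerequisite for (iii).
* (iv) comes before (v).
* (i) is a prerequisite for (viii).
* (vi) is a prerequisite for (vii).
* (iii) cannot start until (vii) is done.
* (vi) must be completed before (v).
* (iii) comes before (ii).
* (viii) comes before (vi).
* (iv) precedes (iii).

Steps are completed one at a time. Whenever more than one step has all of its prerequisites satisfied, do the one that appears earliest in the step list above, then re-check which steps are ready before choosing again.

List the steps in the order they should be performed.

(i), (iv), (viii), (vi), (v), (vii), (ix), (x), (iii), (ii)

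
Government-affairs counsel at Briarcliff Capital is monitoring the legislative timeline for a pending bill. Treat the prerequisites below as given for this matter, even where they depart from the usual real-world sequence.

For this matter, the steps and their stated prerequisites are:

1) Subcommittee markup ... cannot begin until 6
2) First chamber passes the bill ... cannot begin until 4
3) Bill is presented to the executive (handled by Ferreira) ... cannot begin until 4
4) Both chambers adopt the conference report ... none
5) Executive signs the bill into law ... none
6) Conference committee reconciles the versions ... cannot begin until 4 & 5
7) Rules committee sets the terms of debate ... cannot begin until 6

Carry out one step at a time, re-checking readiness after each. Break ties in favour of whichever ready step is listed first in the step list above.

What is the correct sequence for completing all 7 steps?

4, 2, 3, 5, 6, 1, 7

4 and 5 have no prerequisites; 4 is listed earlier, so 4 is first.
2 and 3 now also ready, so the ready set is {2, 3, 5}; 2 is listed earlier → 2.
3 and 5 are both available; 3 is listed earlier → 3.
5 is the only step now ready → 5.
6 is the only step now ready → 6.
Ready: 1 and 7. 1 is listed earlier → 1.
7 is the only step now ready → 7.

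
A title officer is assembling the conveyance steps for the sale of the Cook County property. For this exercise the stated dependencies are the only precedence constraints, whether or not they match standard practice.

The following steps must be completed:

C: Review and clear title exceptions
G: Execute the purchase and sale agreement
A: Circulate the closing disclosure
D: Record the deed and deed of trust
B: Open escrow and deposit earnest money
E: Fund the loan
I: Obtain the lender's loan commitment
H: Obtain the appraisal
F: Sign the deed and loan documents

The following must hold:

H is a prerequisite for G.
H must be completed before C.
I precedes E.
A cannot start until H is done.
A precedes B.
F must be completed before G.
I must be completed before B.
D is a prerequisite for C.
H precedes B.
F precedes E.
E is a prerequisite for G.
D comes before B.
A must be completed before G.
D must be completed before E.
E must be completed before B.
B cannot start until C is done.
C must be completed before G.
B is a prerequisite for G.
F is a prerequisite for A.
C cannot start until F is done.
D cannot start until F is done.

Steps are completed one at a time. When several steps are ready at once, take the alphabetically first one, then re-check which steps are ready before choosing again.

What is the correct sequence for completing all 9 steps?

F, D, H, A, C, I, E, B, G

Nothing is required for F, H and I. F has the earlier label → F first.
D, H and I are all available; D has the earlier label → D.
H and I are both available; H has the earlier label → H.
A and C now also ready, so the ready set is {A, C, I}; A has the earlier label → A.
Now C and I have their prerequisites met. C has the earlier label, so C next.
That leaves I as the only ready step → I.
Next only E has its prerequisites met → E.
Next only B has its prerequisites met → B.
G is the only step now ready → G.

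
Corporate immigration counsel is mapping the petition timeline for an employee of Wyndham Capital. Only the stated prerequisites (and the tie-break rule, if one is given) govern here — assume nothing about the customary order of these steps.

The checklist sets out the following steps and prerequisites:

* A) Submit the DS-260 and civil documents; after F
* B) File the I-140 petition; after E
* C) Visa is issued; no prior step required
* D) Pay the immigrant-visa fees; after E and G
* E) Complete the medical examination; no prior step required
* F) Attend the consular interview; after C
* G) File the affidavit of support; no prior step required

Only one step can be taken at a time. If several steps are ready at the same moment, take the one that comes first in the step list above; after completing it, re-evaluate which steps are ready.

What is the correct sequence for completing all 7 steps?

Nothing is required for C, E and G. C is listed earlier → C first.
F now also ready, so the ready set is {E, F, G}; E is listed earlier → E.
B now also ready, so the ready set is {B, F, G}; B is listed earlier → B.
F and G are both available; F is listed earlier → F.
Ready: A and G. A is listed earlier → A.
Next only G has its prerequisites met → G.
D is the only step now ready → D.

C E B F A G D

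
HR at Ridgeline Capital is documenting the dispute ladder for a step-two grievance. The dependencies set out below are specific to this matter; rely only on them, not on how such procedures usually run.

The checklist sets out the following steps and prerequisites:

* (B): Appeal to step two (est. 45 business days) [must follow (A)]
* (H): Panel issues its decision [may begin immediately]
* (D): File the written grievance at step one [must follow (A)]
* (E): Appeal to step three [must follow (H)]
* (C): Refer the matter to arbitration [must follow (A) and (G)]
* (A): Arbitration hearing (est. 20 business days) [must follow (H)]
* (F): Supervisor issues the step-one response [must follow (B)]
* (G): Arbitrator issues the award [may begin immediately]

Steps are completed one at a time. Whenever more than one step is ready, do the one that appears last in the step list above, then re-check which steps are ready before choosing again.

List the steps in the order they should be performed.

(G), (H), (A), (C), (E), (D), (B), (F)

Nothing is required for (G) and (H). (G) is listed later → (G) first.
Next only (H) has its prerequisites met → (H).
Ready: (A) and (E). (A) is listed later → (A).
(C), (D) and (B) now also ready, so the ready set is {(C), (E), (D), (B)}; (C) is listed later → (C).
(E), (D) and (B) are all available; (E) is listed later → (E).
(D) and (B) are both available; (D) is listed later → (D).
(B) needed (A), now all done → (B).
(F) needed (B), now all done → (F).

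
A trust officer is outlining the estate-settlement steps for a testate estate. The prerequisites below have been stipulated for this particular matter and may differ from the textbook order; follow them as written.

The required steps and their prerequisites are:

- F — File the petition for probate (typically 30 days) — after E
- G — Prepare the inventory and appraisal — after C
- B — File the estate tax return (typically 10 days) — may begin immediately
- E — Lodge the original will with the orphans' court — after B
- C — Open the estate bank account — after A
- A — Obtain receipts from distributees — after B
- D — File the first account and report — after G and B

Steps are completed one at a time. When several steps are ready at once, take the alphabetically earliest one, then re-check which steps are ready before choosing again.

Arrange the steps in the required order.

B, A, C, E, F, G, D

B is the only step with nothing outstanding, so it goes first.
Ready: A and E. A has the earlier label → A.
Now C and E have their prerequisites met. C has the earlier label, so C next.
G now also ready, so the ready set is {E, G}; E has the earlier label → E.
Ready: F and G. F has the earlier label → F.
G is the only step now ready → G.
D is the only step now ready → D.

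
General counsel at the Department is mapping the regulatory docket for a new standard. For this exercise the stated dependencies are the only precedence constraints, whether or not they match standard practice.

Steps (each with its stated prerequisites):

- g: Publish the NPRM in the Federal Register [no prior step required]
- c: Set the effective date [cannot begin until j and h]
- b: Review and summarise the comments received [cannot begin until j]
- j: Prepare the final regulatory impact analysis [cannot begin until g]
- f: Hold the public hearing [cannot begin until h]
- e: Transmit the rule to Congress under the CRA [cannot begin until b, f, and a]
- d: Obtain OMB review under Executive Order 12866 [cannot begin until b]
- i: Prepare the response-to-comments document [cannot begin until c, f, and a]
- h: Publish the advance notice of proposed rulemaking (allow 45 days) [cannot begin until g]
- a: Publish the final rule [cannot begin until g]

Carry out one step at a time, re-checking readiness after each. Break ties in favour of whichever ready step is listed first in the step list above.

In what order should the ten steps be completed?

Only g has no prerequisites, so it is first.
Now j, h and a have their prerequisites met. j is listed earlier, so j next.
b now also ready, so the ready set is {b, h, a}; b is listed earlier → b.
d, h and a are all available; d is listed earlier → d.
h and a are both available; h is listed earlier → h.
c and f now also ready, so the ready set is {c, f, a}; c is listed earlier → c.
Ready: f and a. f is listed earlier → f.
a needed g, now all done → a.
e and i are both available; e is listed earlier → e.
That leaves i as the only ready step → i.

g j b d h c f a e i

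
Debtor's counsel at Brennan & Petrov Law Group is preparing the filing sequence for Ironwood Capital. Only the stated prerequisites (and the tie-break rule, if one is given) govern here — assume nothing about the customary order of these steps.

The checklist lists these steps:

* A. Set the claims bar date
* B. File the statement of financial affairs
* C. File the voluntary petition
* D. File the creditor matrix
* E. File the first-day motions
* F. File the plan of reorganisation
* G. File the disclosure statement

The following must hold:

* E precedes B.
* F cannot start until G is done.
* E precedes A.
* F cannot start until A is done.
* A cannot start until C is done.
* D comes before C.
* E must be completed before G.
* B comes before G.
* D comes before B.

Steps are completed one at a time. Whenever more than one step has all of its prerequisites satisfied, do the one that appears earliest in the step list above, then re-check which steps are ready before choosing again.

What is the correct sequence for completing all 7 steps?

D → C → E → A → B → G → F

D and E have no prerequisites; D is listed earlier, so D is first.
Now C and E have their prerequisites met. C is listed earlier, so C next.
Next only E has its prerequisites met → E.
A and B are both available; A is listed earlier → A.
That leaves B as the only ready step → B.
G needed B and E, now all done → G.
F is the only step now ready → F.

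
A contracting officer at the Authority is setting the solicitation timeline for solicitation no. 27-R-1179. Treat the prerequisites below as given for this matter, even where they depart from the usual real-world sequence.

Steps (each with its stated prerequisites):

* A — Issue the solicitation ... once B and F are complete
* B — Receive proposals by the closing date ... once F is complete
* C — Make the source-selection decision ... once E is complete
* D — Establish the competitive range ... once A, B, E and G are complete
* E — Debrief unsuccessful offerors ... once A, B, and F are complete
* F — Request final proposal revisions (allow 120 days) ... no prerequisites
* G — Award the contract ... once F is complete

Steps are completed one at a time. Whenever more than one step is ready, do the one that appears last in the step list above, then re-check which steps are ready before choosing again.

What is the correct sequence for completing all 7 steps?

F, G, B, A, E, D, C

Only F has no prerequisites, so it is first.
Now G and B have their prerequisites met. G is listed later, so G next.
That leaves B as the only ready step → B.
Next only A has its prerequisites met → A.
E is the only step now ready → E.
D and C are both available; D is listed later → D.
C needed E, now all done → C.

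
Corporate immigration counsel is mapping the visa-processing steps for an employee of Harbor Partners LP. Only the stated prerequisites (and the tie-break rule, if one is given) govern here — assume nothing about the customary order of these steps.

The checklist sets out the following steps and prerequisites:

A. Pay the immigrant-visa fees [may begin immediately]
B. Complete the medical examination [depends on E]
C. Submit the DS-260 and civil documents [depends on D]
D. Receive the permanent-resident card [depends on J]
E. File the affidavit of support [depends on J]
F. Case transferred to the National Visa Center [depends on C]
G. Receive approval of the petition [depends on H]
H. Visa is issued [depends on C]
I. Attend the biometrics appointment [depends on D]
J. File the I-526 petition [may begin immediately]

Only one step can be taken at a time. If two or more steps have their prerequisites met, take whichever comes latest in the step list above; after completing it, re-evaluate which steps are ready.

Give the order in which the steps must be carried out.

J, E, D, I, C, H, G, F, B, A

J and A have no prerequisites; J is listed later, so J is first.
Now E, D and A have their prerequisites met. E is listed later, so E next.
D, B and A are all available; D is listed later → D.
I and C now also ready, so the ready set is {I, C, B, A}; I is listed later → I.
C, B and A are all available; C is listed later → C.
H, F, B and A are all available; H is listed later → H.
Ready: G, F, B and A. G is listed later → G.
Now F, B and A have their prerequisites met. F is listed later, so F next.
Now B and A have their prerequisites met. B is listed later, so B next.
Next only A has its prerequisites met → A.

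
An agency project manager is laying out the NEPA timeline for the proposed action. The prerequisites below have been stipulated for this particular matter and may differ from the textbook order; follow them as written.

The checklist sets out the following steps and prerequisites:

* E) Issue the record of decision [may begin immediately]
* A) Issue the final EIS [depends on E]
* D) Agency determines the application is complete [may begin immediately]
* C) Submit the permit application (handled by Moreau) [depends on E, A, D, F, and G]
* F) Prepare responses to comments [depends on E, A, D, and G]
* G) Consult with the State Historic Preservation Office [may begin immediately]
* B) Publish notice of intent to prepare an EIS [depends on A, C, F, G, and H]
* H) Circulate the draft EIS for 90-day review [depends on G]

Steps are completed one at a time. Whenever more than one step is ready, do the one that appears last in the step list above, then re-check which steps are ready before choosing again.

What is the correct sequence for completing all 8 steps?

G, D and E have no prerequisites; G is listed later, so G is first.
H now also ready, so the ready set is {H, D, E}; H is listed later → H.
Ready: D and E. D is listed later → D.
E is the only step now ready → E.
Next only A has its prerequisites met → A.
That leaves F as the only ready step → F.
That leaves C as the only ready step → C.
B needed H, G, F, C and A, now all done → B.

G, H, D, E, A, F, C, B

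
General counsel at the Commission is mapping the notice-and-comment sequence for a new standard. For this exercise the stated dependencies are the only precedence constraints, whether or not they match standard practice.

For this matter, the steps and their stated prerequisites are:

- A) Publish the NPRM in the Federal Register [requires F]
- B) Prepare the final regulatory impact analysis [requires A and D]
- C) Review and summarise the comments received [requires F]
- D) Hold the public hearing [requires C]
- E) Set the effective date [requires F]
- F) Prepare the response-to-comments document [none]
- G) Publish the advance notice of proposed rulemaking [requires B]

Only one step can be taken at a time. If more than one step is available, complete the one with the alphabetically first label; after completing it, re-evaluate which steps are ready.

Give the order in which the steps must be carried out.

F → A → C → D → B → E → G

F is the only step with nothing outstanding, so it goes first.
A, C and E are all available; A has the earlier label → A.
Now C and E have their prerequisites met. C has the earlier label, so C next.
Now D and E have their prerequisites met. D has the earlier label, so D next.
B now also ready, so the ready set is {B, E}; B has the earlier label → B.
G now also ready, so the ready set is {E, G}; E has the earlier label → E.
G is the only step now ready → G.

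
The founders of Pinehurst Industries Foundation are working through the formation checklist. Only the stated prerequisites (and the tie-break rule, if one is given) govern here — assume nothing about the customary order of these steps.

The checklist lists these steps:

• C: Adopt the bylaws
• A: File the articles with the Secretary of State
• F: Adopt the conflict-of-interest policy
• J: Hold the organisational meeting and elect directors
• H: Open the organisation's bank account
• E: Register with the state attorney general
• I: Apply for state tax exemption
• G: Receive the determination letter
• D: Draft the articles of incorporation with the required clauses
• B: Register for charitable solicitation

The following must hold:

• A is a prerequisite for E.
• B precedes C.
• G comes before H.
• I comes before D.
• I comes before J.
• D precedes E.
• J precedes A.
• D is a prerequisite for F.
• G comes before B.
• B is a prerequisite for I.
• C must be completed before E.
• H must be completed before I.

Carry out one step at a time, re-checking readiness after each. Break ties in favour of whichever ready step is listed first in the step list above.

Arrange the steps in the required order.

G has no prerequisites → G first.
Ready: H and B. H is listed earlier → H.
B needed G, now all done → B.
C and I are both available; C is listed earlier → C.
Next only I has its prerequisites met → I.
J and D are both available; J is listed earlier → J.
A now also ready, so the ready set is {A, D}; A is listed earlier → A.
D needed I, now all done → D.
Now F and E have their prerequisites met. F is listed earlier, so F next.
Next only E has its prerequisites met → E.

G, H, B, C, I, J, A, D, F, E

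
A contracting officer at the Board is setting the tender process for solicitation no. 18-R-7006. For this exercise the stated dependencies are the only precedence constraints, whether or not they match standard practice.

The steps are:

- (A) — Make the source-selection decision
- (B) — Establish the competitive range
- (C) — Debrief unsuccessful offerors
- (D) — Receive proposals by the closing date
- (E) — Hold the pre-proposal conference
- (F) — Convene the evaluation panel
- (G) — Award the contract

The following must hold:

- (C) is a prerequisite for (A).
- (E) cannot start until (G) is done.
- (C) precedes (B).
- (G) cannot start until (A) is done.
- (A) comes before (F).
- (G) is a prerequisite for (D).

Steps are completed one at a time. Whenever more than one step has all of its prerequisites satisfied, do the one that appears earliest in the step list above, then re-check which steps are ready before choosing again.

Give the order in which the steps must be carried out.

(C), (A), (B), (F), (G), (D), (E)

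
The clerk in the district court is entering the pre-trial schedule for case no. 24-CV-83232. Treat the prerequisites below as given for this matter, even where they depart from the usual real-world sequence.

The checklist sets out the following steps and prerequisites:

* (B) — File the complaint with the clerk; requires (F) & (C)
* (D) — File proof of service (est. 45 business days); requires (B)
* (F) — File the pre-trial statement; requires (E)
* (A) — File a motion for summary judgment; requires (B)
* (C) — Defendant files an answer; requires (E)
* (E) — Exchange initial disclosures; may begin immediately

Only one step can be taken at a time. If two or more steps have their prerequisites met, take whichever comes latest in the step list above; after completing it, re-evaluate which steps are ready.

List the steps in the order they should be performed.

(E), (C), (F), (B), (A), (D)

(E) has no prerequisites → (E) first.
(C) and (F) are both available; (C) is listed later → (C).
Next only (F) has its prerequisites met → (F).
(B) is the only step now ready → (B).
Ready: (A) and (D). (A) is listed later → (A).
That leaves (D) as the only ready step → (D).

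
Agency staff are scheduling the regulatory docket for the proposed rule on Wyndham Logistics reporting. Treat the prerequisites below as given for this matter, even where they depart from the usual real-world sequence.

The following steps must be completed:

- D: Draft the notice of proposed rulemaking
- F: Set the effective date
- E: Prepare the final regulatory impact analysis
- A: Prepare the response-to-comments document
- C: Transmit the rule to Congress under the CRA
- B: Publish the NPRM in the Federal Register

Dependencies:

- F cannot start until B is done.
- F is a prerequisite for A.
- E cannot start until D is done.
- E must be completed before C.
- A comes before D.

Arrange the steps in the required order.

B → F → A → D → E → C

B has no prerequisites → B first.
That leaves F as the only ready step → F.
A is the only step now ready → A.
That leaves D as the only ready step → D.
That leaves E as the only ready step → E.
C is the only step now ready → C.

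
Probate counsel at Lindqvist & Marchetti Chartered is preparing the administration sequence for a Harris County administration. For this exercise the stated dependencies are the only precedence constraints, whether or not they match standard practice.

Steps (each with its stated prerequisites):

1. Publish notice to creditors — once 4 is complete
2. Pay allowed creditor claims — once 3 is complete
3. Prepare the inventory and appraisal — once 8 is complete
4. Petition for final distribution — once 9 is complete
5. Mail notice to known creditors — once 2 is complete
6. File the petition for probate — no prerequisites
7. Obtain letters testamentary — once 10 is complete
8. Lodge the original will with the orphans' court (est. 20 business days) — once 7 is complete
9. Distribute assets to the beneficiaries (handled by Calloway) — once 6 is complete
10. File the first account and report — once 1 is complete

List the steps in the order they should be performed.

6 9 4 1 10 7 8 3 2 5

Only 6 has no prerequisites, so it is first.
9 needed 6, now all done → 9.
Next only 4 has its prerequisites met → 4.
1 is the only step now ready → 1.
That leaves 10 as the only ready step → 10.
That leaves 7 as the only ready step → 7.
Next only 8 has its prerequisites met → 8.
3 needed 8, now all done → 3.
Next only 2 has its prerequisites met → 2.
5 is the only step now ready → 5.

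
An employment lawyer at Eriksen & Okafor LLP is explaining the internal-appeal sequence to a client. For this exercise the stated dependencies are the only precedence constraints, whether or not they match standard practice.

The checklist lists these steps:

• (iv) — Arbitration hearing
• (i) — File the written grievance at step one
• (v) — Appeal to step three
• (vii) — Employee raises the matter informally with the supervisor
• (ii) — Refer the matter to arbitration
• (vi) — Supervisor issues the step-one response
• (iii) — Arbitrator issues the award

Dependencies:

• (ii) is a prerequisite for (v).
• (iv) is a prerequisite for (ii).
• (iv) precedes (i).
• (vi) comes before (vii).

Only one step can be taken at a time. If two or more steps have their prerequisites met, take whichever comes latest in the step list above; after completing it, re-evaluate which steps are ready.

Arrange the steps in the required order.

(iii) → (vi) → (vii) → (iv) → (ii) → (v) → (i)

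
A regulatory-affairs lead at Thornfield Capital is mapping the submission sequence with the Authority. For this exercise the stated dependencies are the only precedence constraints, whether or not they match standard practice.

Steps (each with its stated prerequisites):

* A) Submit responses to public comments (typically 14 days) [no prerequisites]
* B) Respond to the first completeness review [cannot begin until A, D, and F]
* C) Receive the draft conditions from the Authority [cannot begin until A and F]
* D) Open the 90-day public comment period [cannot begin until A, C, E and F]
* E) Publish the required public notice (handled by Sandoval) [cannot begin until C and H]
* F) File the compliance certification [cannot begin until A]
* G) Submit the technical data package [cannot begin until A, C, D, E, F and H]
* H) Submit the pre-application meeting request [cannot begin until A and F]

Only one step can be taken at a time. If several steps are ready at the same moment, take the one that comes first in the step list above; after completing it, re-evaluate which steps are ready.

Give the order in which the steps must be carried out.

A, F, C, H, E, D, B, G

Only A has no prerequisites, so it is first.
F needed A, now all done → F.
C and H are both available; C is listed earlier → C.
H is the only step now ready → H.
E is the only step now ready → E.
Next only D has its prerequisites met → D.
B and G are both available; B is listed earlier → B.
G needed A, C, D, E, F and H, now all done → G.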